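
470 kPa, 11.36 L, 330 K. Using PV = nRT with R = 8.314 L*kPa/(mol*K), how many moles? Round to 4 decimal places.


PV = nRT, solve for n = PV / (RT).
PV = 470 * 11.36 = 5339.2
RT = 8.314 * 330 = 2743.62
n = 5339.2 / 2743.62
n = 1.94604209 mol, rounded to 4 dp:

1.9460 mol


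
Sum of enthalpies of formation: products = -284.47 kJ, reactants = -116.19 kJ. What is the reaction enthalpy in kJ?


dH_rxn = sum(dH_f products) - sum(dH_f reactants)
dH_rxn = -284.47 - (-116.19)
dH_rxn = -168.28 kJ:

-168.28 kJ


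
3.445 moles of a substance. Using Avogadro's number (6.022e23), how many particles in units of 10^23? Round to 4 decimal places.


N = n * NA, then divide by 1e23 for the requested units.
N / 1e23 = n * 6.022
N / 1e23 = 3.445 * 6.022
N / 1e23 = 20.74579, rounded to 4 dp:

20.7458


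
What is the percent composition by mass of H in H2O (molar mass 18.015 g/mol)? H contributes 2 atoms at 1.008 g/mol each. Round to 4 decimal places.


pct = 100 * (n_elem * M_elem) / M_total
mass_contribution = 2 * 1.008 = 2.016 g/mol
pct = 100 * 2.016 / 18.015
pct = 11.19067444 %, rounded to 4 dp:

11.1907 %


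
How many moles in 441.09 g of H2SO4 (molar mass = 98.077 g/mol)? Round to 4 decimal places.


n = mass / M
n = 441.09 / 98.077
n = 4.49738471 mol, rounded to 4 dp:

4.4974 mol


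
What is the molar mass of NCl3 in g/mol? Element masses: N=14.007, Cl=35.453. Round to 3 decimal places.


M = sum(count * atomic_mass) over atoms.
M = 1*14.007 + 3*35.453
M = 14.007 + 106.359
M = 120.366 g/mol, rounded to 3 dp:

120.366 g/mol


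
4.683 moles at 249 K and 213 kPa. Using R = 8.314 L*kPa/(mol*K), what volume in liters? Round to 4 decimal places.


PV = nRT, solve for V = nRT / P.
nRT = 4.683 * 8.314 * 249 = 9694.681
V = 9694.681 / 213
V = 45.51493427 L, rounded to 4 dp:

45.5149 L


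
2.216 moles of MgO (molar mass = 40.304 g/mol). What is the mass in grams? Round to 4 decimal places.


mass = n * M
mass = 2.216 * 40.304
mass = 89.313664 g, rounded to 4 dp:

89.3137 g


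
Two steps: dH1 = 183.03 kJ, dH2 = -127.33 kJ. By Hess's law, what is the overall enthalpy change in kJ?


Hess's law: enthalpy is a state function, so add the step enthalpies.
dH_total = dH1 + dH2 = 183.03 + (-127.33)
dH_total = 55.7 kJ:

55.70 kJ


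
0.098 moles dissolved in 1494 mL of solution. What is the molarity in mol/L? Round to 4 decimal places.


Convert volume to liters: V_L = V_mL / 1000.
V_L = 1494 / 1000 = 1.494 L
M = n / V_L = 0.098 / 1.494
M = 0.06559572 mol/L, rounded to 4 dp:

0.0656 mol/L


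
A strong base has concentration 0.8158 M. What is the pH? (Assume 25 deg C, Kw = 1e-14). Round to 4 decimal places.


A strong base dissociates completely, so [OH-] equals the given concentration.
pOH = -log10([OH-]) = -log10(0.8158) = 0.088416
pH = 14 - pOH = 14 - 0.088416
pH = 13.911584, rounded to 4 dp:

13.9116


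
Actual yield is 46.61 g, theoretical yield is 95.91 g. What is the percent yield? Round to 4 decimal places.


% yield = 100 * actual / theoretical
% yield = 100 * 46.61 / 95.91
% yield = 48.59764362 %, rounded to 4 dp:

48.5976 %


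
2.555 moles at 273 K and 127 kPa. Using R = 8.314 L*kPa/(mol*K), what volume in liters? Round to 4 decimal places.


PV = nRT, solve for V = nRT / P.
nRT = 2.555 * 8.314 * 273 = 5799.1397
V = 5799.1397 / 127
V = 45.66251732 L, rounded to 4 dp:

45.6625 L


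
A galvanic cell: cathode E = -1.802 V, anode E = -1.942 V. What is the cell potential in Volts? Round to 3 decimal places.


Standard cell potential: E_cell = E_cathode - E_anode.
E_cell = -1.802 - (-1.942)
E_cell = 0.14 V, rounded to 3 dp:

0.140 V


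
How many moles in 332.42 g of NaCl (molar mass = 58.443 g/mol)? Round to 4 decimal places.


n = mass / M
n = 332.42 / 58.443
n = 5.68793525 mol, rounded to 4 dp:

5.6879 mol


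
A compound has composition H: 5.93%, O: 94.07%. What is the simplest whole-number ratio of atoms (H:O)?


Assume 100 g of compound, divide each mass% by atomic mass to get moles, then normalize by the smallest to get a raw atom ratio.
Moles per 100 g: H: 5.93/1.008 = 5.8829, O: 94.07/15.999 = 5.8797
Raw ratio (divide by min = 5.8797): H: 1.001, O: 1.0
Multiply by 1 to clear fractions: H: 1.001 ~= 1, O: 1.0 ~= 1
Reduce by GCD to get the simplest whole-number ratio:

1:1


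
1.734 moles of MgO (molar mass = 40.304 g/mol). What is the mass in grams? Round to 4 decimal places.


mass = n * M
mass = 1.734 * 40.304
mass = 69.887136 g, rounded to 4 dp:

69.8871 g


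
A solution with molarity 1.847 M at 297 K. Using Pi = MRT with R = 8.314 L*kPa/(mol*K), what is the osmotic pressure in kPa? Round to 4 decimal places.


Osmotic pressure (van't Hoff): Pi = M*R*T.
RT = 8.314 * 297 = 2469.258
Pi = 1.847 * 2469.258
Pi = 4560.719526 kPa, rounded to 4 dp:

4560.7195 kPa


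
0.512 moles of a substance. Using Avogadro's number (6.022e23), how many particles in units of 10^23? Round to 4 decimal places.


N = n * NA, then divide by 1e23 for the requested units.
N / 1e23 = n * 6.022
N / 1e23 = 0.512 * 6.022
N / 1e23 = 3.083264, rounded to 4 dp:

3.0833


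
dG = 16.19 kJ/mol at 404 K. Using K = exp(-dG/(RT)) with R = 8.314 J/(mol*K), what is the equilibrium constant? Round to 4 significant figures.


dG is in kJ/mol; multiply by 1000 to match R in J/(mol*K).
RT = 8.314 * 404 = 3358.856 J/mol
exponent = -dG*1000 / (RT) = -(16.19*1000) / 3358.856 = -4.82009351
K = exp(-4.82009351)
K = 0.0080660328, rounded to 4 significant figures:

0.008066


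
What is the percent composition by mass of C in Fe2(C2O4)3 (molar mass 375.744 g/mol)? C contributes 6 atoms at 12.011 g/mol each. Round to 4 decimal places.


pct = 100 * (n_elem * M_elem) / M_total
mass_contribution = 6 * 12.011 = 72.066 g/mol
pct = 100 * 72.066 / 375.744
pct = 19.17954778 %, rounded to 4 dp:

19.1795 %


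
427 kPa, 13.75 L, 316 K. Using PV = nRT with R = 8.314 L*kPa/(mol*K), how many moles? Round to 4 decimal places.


PV = nRT, solve for n = PV / (RT).
PV = 427 * 13.75 = 5871.25
RT = 8.314 * 316 = 2627.224
n = 5871.25 / 2627.224
n = 2.23477328 mol, rounded to 4 dp:

2.2348 mol


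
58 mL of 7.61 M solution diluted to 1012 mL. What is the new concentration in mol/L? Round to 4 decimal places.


Dilution: M1*V1 = M2*V2, solve for M2.
M2 = M1*V1 / V2
M2 = 7.61 * 58 / 1012
M2 = 441.38 / 1012
M2 = 0.43614625 mol/L, rounded to 4 dp:

0.4361 mol/L


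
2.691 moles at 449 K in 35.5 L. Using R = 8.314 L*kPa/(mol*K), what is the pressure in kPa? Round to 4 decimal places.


PV = nRT, solve for P = nRT / V.
nRT = 2.691 * 8.314 * 449 = 10045.4653
P = 10045.4653 / 35.5
P = 282.97085352 kPa, rounded to 4 dp:

282.9709 kPa


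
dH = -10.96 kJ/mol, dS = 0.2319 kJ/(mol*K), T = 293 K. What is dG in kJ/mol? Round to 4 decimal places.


Gibbs: dG = dH - T*dS (consistent units, dS already in kJ/(mol*K)).
T*dS = 293 * 0.2319 = 67.9467
dG = -10.96 - (67.9467)
dG = -78.9067 kJ/mol, rounded to 4 dp:

-78.9067 kJ/mol


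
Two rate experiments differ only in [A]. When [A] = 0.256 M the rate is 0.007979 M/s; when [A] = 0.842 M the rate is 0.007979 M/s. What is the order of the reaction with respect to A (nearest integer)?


Rate is proportional to [A]^n, so rate2/rate1 = ([A]2/[A]1)^n. Take logs to solve for n.
rate2/rate1 = 0.007979 / 0.007979 = 1.0
[A]2/[A]1 = 0.842 / 0.256 = 3.2891
n = ln(1.0) / ln(3.2891) = 0.0
Nearest integer order:

0


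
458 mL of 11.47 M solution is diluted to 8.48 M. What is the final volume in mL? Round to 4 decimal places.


Dilution: M1*V1 = M2*V2, solve for V2.
V2 = M1*V1 / M2
V2 = 11.47 * 458 / 8.48
V2 = 5253.26 / 8.48
V2 = 619.48820755 mL, rounded to 4 dp:

619.4882 mL


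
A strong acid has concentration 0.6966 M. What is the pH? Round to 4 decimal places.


A strong acid dissociates completely, so [H+] equals the given concentration.
pH = -log10([H+]) = -log10(0.6966)
pH = 0.15701653, rounded to 4 dp:

0.1570


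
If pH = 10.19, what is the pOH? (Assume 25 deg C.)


At 25 deg C, pH + pOH = 14.
pOH = 14 - pH = 14 - 10.19
pOH = 3.81:

3.81


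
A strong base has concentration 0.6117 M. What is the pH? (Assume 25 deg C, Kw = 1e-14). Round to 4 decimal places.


A strong base dissociates completely, so [OH-] equals the given concentration.
pOH = -log10([OH-]) = -log10(0.6117) = 0.213462
pH = 14 - pOH = 14 - 0.213462
pH = 13.786538, rounded to 4 dp:

13.7865


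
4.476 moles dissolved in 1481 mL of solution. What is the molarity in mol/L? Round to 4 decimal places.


Convert volume to liters: V_L = V_mL / 1000.
V_L = 1481 / 1000 = 1.481 L
M = n / V_L = 4.476 / 1.481
M = 3.02228224 mol/L, rounded to 4 dp:

3.0223 mol/L


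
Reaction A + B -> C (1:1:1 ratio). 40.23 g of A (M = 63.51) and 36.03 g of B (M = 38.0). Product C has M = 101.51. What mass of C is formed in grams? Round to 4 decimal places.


Find moles of each reactant; the smaller value is the limiting reagent in a 1:1:1 reaction, so moles_C equals moles of the limiter.
n_A = mass_A / M_A = 40.23 / 63.51 = 0.633444 mol
n_B = mass_B / M_B = 36.03 / 38.0 = 0.948158 mol
Limiting reagent: A (smaller), n_limiting = 0.633444 mol
mass_C = n_limiting * M_C = 0.633444 * 101.51
mass_C = 64.30090044 g, rounded to 4 dp:

64.3009 g


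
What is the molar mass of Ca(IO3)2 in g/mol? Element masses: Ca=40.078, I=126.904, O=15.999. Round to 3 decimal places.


M = sum(count * atomic_mass) over atoms.
M = 1*40.078 + 2*126.904 + 6*15.999
M = 40.078 + 253.808 + 95.994
M = 389.88 g/mol, rounded to 3 dp:

389.880 g/mol


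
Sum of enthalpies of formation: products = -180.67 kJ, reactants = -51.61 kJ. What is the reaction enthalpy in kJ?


dH_rxn = sum(dH_f products) - sum(dH_f reactants)
dH_rxn = -180.67 - (-51.61)
dH_rxn = -129.06 kJ:

-129.06 kJ


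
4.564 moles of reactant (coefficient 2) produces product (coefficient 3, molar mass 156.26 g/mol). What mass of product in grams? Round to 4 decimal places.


Use the coefficient ratio to convert reactant moles to product moles, then multiply by the product's molar mass.
moles_P = moles_R * (coeff_P / coeff_R) = 4.564 * (3/2) = 6.846
mass_P = moles_P * M_P = 6.846 * 156.26
mass_P = 1069.75596 g, rounded to 4 dp:

1069.7560 g


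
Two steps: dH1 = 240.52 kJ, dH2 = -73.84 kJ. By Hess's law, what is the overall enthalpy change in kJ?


Hess's law: enthalpy is a state function, so add the step enthalpies.
dH_total = dH1 + dH2 = 240.52 + (-73.84)
dH_total = 166.68 kJ:

166.68 kJ


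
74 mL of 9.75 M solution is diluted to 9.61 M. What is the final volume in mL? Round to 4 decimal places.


Dilution: M1*V1 = M2*V2, solve for V2.
V2 = M1*V1 / M2
V2 = 9.75 * 74 / 9.61
V2 = 721.5 / 9.61
V2 = 75.0780437 mL, rounded to 4 dp:

75.0780 mL


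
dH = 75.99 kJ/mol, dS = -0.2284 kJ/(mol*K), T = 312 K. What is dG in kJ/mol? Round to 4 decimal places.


Gibbs: dG = dH - T*dS (consistent units, dS already in kJ/(mol*K)).
T*dS = 312 * -0.2284 = -71.2608
dG = 75.99 - (-71.2608)
dG = 147.2508 kJ/mol, rounded to 4 dp:

147.2508 kJ/mol


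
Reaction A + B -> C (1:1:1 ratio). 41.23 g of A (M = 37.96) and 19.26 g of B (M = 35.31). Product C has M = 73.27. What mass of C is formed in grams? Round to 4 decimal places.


Find moles of each reactant; the smaller value is the limiting reagent in a 1:1:1 reaction, so moles_C equals moles of the limiter.
n_A = mass_A / M_A = 41.23 / 37.96 = 1.086143 mol
n_B = mass_B / M_B = 19.26 / 35.31 = 0.545455 mol
Limiting reagent: B (smaller), n_limiting = 0.545455 mol
mass_C = n_limiting * M_C = 0.545455 * 73.27
mass_C = 39.96548785 g, rounded to 4 dp:

39.9655 g


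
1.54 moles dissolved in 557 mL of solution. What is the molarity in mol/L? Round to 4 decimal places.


Convert volume to liters: V_L = V_mL / 1000.
V_L = 557 / 1000 = 0.557 L
M = n / V_L = 1.54 / 0.557
M = 2.76481149 mol/L, rounded to 4 dp:

2.7648 mol/L


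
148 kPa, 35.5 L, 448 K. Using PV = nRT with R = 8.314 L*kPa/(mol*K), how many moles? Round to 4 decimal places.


PV = nRT, solve for n = PV / (RT).
PV = 148 * 35.5 = 5254.0
RT = 8.314 * 448 = 3724.672
n = 5254.0 / 3724.672
n = 1.41059401 mol, rounded to 4 dp:

1.4106 mol


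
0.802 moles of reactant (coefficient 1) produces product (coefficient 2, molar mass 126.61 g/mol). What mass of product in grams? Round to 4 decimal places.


Use the coefficient ratio to convert reactant moles to product moles, then multiply by the product's molar mass.
moles_P = moles_R * (coeff_P / coeff_R) = 0.802 * (2/1) = 1.604
mass_P = moles_P * M_P = 1.604 * 126.61
mass_P = 203.08244 g, rounded to 4 dp:

203.0824 g


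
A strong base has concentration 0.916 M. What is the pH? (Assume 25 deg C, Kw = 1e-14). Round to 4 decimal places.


A strong base dissociates completely, so [OH-] equals the given concentration.
pOH = -log10([OH-]) = -log10(0.916) = 0.038105
pH = 14 - pOH = 14 - 0.038105
pH = 13.961895, rounded to 4 dp:

13.9619


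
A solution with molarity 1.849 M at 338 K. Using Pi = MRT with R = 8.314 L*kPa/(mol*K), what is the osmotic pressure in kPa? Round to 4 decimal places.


Osmotic pressure (van't Hoff): Pi = M*R*T.
RT = 8.314 * 338 = 2810.132
Pi = 1.849 * 2810.132
Pi = 5195.934068 kPa, rounded to 4 dp:

5195.9341 kPa


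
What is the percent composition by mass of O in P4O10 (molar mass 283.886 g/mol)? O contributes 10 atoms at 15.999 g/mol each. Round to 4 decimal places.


pct = 100 * (n_elem * M_elem) / M_total
mass_contribution = 10 * 15.999 = 159.99 g/mol
pct = 100 * 159.99 / 283.886
pct = 56.35712927 %, rounded to 4 dp:

56.3571 %


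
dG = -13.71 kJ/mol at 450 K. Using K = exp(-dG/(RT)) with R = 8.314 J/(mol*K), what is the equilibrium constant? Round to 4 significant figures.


dG is in kJ/mol; multiply by 1000 to match R in J/(mol*K).
RT = 8.314 * 450 = 3741.3 J/mol
exponent = -dG*1000 / (RT) = -(-13.71*1000) / 3741.3 = 3.66450164
K = exp(3.66450164)
K = 39.036677, rounded to 4 significant figures:

39.04


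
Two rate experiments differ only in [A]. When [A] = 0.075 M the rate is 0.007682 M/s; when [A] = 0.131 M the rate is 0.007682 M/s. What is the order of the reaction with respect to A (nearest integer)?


Rate is proportional to [A]^n, so rate2/rate1 = ([A]2/[A]1)^n. Take logs to solve for n.
rate2/rate1 = 0.007682 / 0.007682 = 1.0
[A]2/[A]1 = 0.131 / 0.075 = 1.7467
n = ln(1.0) / ln(1.7467) = 0.0
Nearest integer order:

0


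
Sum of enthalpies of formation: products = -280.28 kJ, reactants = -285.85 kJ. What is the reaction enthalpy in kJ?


dH_rxn = sum(dH_f products) - sum(dH_f reactants)
dH_rxn = -280.28 - (-285.85)
dH_rxn = 5.57 kJ:

5.57 kJ


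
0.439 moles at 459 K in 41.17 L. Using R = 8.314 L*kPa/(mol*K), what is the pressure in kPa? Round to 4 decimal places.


PV = nRT, solve for P = nRT / V.
nRT = 0.439 * 8.314 * 459 = 1675.2793
P = 1675.2793 / 41.17
P = 40.69174885 kPa, rounded to 4 dp:

40.6917 kPa


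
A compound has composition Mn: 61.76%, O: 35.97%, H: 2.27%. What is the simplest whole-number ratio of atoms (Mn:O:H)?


Assume 100 g of compound, divide each mass% by atomic mass to get moles, then normalize by the smallest to get a raw atom ratio.
Moles per 100 g: Mn: 61.76/54.938 = 1.1242, O: 35.97/15.999 = 2.2483, H: 2.27/1.008 = 2.252
Raw ratio (divide by min = 1.1242): Mn: 1.0, O: 2.0, H: 2.003
Multiply by 1 to clear fractions: Mn: 1.0 ~= 1, O: 2.0 ~= 2, H: 2.003 ~= 2
Reduce by GCD to get the simplest whole-number ratio:

1:2:2


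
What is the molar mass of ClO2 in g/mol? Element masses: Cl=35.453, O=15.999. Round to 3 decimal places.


M = sum(count * atomic_mass) over atoms.
M = 1*35.453 + 2*15.999
M = 35.453 + 31.998
M = 67.451 g/mol, rounded to 3 dp:

67.451 g/mol


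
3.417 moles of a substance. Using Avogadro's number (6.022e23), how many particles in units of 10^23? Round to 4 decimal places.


N = n * NA, then divide by 1e23 for the requested units.
N / 1e23 = n * 6.022
N / 1e23 = 3.417 * 6.022
N / 1e23 = 20.577174, rounded to 4 dp:

20.5772


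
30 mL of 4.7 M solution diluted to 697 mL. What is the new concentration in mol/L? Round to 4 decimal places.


Dilution: M1*V1 = M2*V2, solve for M2.
M2 = M1*V1 / V2
M2 = 4.7 * 30 / 697
M2 = 141.0 / 697
M2 = 0.20229555 mol/L, rounded to 4 dp:

0.2023 mol/L


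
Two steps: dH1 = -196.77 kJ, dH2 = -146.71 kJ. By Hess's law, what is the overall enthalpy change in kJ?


Hess's law: enthalpy is a state function, so add the step enthalpies.
dH_total = dH1 + dH2 = -196.77 + (-146.71)
dH_total = -343.48 kJ:

-343.48 kJ


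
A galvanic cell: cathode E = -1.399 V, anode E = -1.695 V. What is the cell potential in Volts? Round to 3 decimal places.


Standard cell potential: E_cell = E_cathode - E_anode.
E_cell = -1.399 - (-1.695)
E_cell = 0.296 V, rounded to 3 dp:

0.296 V


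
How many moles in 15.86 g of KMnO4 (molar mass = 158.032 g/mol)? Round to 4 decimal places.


n = mass / M
n = 15.86 / 158.032
n = 0.10035942 mol, rounded to 4 dp:

0.1004 mol


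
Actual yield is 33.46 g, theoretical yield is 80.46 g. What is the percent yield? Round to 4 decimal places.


% yield = 100 * actual / theoretical
% yield = 100 * 33.46 / 80.46
% yield = 41.58588118 %, rounded to 4 dp:

41.5859 %


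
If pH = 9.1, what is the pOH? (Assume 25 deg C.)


At 25 deg C, pH + pOH = 14.
pOH = 14 - pH = 14 - 9.1
pOH = 4.9:

4.90


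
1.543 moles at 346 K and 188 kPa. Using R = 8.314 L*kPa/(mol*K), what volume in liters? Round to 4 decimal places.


PV = nRT, solve for V = nRT / P.
nRT = 1.543 * 8.314 * 346 = 4438.6617
V = 4438.6617 / 188
V = 23.60990266 L, rounded to 4 dp:

23.6099 L


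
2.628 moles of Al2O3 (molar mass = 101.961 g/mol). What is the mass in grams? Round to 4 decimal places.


mass = n * M
mass = 2.628 * 101.961
mass = 267.953508 g, rounded to 4 dp:

267.9535 g


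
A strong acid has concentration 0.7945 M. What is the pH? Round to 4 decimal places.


A strong acid dissociates completely, so [H+] equals the given concentration.
pH = -log10([H+]) = -log10(0.7945)
pH = 0.0999061, rounded to 4 dp:

0.0999


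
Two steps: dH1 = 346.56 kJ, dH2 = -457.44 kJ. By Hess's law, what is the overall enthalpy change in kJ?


Hess's law: enthalpy is a state function, so add the step enthalpies.
dH_total = dH1 + dH2 = 346.56 + (-457.44)
dH_total = -110.88 kJ:

-110.88 kJ


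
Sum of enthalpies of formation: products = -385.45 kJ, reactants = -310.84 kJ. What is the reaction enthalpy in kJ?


dH_rxn = sum(dH_f products) - sum(dH_f reactants)
dH_rxn = -385.45 - (-310.84)
dH_rxn = -74.61 kJ:

-74.61 kJ


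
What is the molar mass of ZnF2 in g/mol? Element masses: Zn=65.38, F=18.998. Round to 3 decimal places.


M = sum(count * atomic_mass) over atoms.
M = 1*65.38 + 2*18.998
M = 65.38 + 37.996
M = 103.376 g/mol, rounded to 3 dp:

103.376 g/mol


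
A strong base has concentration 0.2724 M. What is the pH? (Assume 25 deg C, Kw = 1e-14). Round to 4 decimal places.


A strong base dissociates completely, so [OH-] equals the given concentration.
pOH = -log10([OH-]) = -log10(0.2724) = 0.564793
pH = 14 - pOH = 14 - 0.564793
pH = 13.435207, rounded to 4 dp:

13.4352


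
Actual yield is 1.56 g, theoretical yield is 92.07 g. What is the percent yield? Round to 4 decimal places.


% yield = 100 * actual / theoretical
% yield = 100 * 1.56 / 92.07
% yield = 1.69436298 %, rounded to 4 dp:

1.6944 %


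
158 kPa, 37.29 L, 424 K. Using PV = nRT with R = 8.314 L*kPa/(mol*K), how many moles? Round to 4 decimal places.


PV = nRT, solve for n = PV / (RT).
PV = 158 * 37.29 = 5891.82
RT = 8.314 * 424 = 3525.136
n = 5891.82 / 3525.136
n = 1.67137381 mol, rounded to 4 dp:

1.6714 mol


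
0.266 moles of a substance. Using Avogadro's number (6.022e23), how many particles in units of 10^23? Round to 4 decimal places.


N = n * NA, then divide by 1e23 for the requested units.
N / 1e23 = n * 6.022
N / 1e23 = 0.266 * 6.022
N / 1e23 = 1.601852, rounded to 4 dp:

1.6019


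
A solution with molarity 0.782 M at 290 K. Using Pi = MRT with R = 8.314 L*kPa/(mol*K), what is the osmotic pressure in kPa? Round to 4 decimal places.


Osmotic pressure (van't Hoff): Pi = M*R*T.
RT = 8.314 * 290 = 2411.06
Pi = 0.782 * 2411.06
Pi = 1885.44892 kPa, rounded to 4 dp:

1885.4489 kPa


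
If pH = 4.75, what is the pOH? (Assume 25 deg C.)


At 25 deg C, pH + pOH = 14.
pOH = 14 - pH = 14 - 4.75
pOH = 9.25:

9.25


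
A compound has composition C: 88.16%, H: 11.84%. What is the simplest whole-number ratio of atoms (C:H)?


Assume 100 g of compound, divide each mass% by atomic mass to get moles, then normalize by the smallest to get a raw atom ratio.
Moles per 100 g: C: 88.16/12.011 = 7.3399, H: 11.84/1.008 = 11.746
Raw ratio (divide by min = 7.3399): C: 1.0, H: 1.6
Multiply by 5 to clear fractions: C: 5.0 ~= 5, H: 8.001 ~= 8
Reduce by GCD to get the simplest whole-number ratio:

5:8


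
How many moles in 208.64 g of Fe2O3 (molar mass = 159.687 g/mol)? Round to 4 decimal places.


n = mass / M
n = 208.64 / 159.687
n = 1.30655595 mol, rounded to 4 dp:

1.3066 mol


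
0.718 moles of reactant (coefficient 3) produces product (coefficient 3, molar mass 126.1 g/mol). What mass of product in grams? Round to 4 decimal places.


Use the coefficient ratio to convert reactant moles to product moles, then multiply by the product's molar mass.
moles_P = moles_R * (coeff_P / coeff_R) = 0.718 * (3/3) = 0.718
mass_P = moles_P * M_P = 0.718 * 126.1
mass_P = 90.5398 g, rounded to 4 dp:

90.5398 g


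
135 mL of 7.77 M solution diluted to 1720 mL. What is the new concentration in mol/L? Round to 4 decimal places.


Dilution: M1*V1 = M2*V2, solve for M2.
M2 = M1*V1 / V2
M2 = 7.77 * 135 / 1720
M2 = 1048.95 / 1720
M2 = 0.60985465 mol/L, rounded to 4 dp:

0.6099 mol/L


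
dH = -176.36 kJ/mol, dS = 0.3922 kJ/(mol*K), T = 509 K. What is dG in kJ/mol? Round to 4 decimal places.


Gibbs: dG = dH - T*dS (consistent units, dS already in kJ/(mol*K)).
T*dS = 509 * 0.3922 = 199.6298
dG = -176.36 - (199.6298)
dG = -375.9898 kJ/mol, rounded to 4 dp:

-375.9898 kJ/mol


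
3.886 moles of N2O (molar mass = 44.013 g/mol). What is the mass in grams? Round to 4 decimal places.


mass = n * M
mass = 3.886 * 44.013
mass = 171.034518 g, rounded to 4 dp:

171.0345 g


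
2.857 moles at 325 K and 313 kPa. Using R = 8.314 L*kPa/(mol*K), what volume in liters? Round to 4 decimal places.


PV = nRT, solve for V = nRT / P.
nRT = 2.857 * 8.314 * 325 = 7719.7569
V = 7719.7569 / 313
V = 24.66376006 L, rounded to 4 dp:

24.6638 L


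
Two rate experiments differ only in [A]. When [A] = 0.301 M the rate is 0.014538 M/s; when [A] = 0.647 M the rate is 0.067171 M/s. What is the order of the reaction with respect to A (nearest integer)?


Rate is proportional to [A]^n, so rate2/rate1 = ([A]2/[A]1)^n. Take logs to solve for n.
rate2/rate1 = 0.067171 / 0.014538 = 4.6204
[A]2/[A]1 = 0.647 / 0.301 = 2.1495
n = ln(4.6204) / ln(2.1495) = 2.0
Nearest integer order:

2


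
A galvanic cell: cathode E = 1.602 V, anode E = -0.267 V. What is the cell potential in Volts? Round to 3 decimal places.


Standard cell potential: E_cell = E_cathode - E_anode.
E_cell = 1.602 - (-0.267)
E_cell = 1.869 V, rounded to 3 dp:

1.869 V


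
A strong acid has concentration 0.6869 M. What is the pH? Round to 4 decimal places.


A strong acid dissociates completely, so [H+] equals the given concentration.
pH = -log10([H+]) = -log10(0.6869)
pH = 0.16310648, rounded to 4 dp:

0.1631


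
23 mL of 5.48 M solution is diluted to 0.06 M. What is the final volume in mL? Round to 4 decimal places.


Dilution: M1*V1 = M2*V2, solve for V2.
V2 = M1*V1 / M2
V2 = 5.48 * 23 / 0.06
V2 = 126.04 / 0.06
V2 = 2100.66666667 mL, rounded to 4 dp:

2100.6667 mL


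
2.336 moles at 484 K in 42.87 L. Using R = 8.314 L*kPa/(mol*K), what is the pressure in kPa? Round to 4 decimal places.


PV = nRT, solve for P = nRT / V.
nRT = 2.336 * 8.314 * 484 = 9400.0079
P = 9400.0079 / 42.87
P = 219.26773735 kPa, rounded to 4 dp:

219.2677 kPa


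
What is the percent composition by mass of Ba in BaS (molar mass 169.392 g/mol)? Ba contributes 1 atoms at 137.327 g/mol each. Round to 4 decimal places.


pct = 100 * (n_elem * M_elem) / M_total
mass_contribution = 1 * 137.327 = 137.327 g/mol
pct = 100 * 137.327 / 169.392
pct = 81.07053462 %, rounded to 4 dp:

81.0705 %


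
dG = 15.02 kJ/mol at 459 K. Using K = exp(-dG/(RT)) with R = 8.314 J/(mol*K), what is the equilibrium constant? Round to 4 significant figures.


dG is in kJ/mol; multiply by 1000 to match R in J/(mol*K).
RT = 8.314 * 459 = 3816.126 J/mol
exponent = -dG*1000 / (RT) = -(15.02*1000) / 3816.126 = -3.93592874
K = exp(-3.93592874)
K = 0.019527555, rounded to 4 significant figures:

0.01953


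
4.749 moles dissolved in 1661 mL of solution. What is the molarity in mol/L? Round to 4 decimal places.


Convert volume to liters: V_L = V_mL / 1000.
V_L = 1661 / 1000 = 1.661 L
M = n / V_L = 4.749 / 1.661
M = 2.85912101 mol/L, rounded to 4 dp:

2.8591 mol/L


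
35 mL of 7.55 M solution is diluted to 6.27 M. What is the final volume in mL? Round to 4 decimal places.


Dilution: M1*V1 = M2*V2, solve for V2.
V2 = M1*V1 / M2
V2 = 7.55 * 35 / 6.27
V2 = 264.25 / 6.27
V2 = 42.14513557 mL, rounded to 4 dp:

42.1451 mL


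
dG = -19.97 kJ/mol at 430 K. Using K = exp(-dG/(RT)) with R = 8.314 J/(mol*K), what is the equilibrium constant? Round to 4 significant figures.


dG is in kJ/mol; multiply by 1000 to match R in J/(mol*K).
RT = 8.314 * 430 = 3575.02 J/mol
exponent = -dG*1000 / (RT) = -(-19.97*1000) / 3575.02 = 5.58598274
K = exp(5.58598274)
K = 266.66221, rounded to 4 significant figures:

266.7


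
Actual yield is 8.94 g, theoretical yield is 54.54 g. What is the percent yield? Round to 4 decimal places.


% yield = 100 * actual / theoretical
% yield = 100 * 8.94 / 54.54
% yield = 16.39163916 %, rounded to 4 dp:

16.3916 %


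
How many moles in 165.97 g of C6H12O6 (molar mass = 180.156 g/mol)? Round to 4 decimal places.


n = mass / M
n = 165.97 / 180.156
n = 0.92125713 mol, rounded to 4 dp:

0.9213 mol


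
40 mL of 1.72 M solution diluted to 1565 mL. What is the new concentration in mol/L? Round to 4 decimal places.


Dilution: M1*V1 = M2*V2, solve for M2.
M2 = M1*V1 / V2
M2 = 1.72 * 40 / 1565
M2 = 68.8 / 1565
M2 = 0.04396166 mol/L, rounded to 4 dp:

0.0440 mol/L


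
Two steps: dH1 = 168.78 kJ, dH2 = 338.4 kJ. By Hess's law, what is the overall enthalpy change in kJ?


Hess's law: enthalpy is a state function, so add the step enthalpies.
dH_total = dH1 + dH2 = 168.78 + (338.4)
dH_total = 507.18 kJ:

507.18 kJ


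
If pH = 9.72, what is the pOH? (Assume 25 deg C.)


At 25 deg C, pH + pOH = 14.
pOH = 14 - pH = 14 - 9.72
pOH = 4.28:

4.28


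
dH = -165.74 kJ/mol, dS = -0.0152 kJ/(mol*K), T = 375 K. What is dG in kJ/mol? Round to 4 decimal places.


Gibbs: dG = dH - T*dS (consistent units, dS already in kJ/(mol*K)).
T*dS = 375 * -0.0152 = -5.7
dG = -165.74 - (-5.7)
dG = -160.04 kJ/mol, rounded to 4 dp:

-160.0400 kJ/mol


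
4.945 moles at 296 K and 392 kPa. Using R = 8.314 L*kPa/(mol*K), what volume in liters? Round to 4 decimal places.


PV = nRT, solve for V = nRT / P.
nRT = 4.945 * 8.314 * 296 = 12169.3681
V = 12169.3681 / 392
V = 31.04430638 L, rounded to 4 dp:

31.0443 L


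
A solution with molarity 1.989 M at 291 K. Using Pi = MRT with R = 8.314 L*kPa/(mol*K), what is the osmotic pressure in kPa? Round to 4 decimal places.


Osmotic pressure (van't Hoff): Pi = M*R*T.
RT = 8.314 * 291 = 2419.374
Pi = 1.989 * 2419.374
Pi = 4812.134886 kPa, rounded to 4 dp:

4812.1349 kPa


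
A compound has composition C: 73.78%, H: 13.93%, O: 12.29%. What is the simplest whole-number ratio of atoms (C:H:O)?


Assume 100 g of compound, divide each mass% by atomic mass to get moles, then normalize by the smallest to get a raw atom ratio.
Moles per 100 g: C: 73.78/12.011 = 6.1427, H: 13.93/1.008 = 13.8194, O: 12.29/15.999 = 0.7682
Raw ratio (divide by min = 0.7682): C: 7.997, H: 17.99, O: 1.0
Multiply by 1 to clear fractions: C: 7.997 ~= 8, H: 17.99 ~= 18, O: 1.0 ~= 1
Reduce by GCD to get the simplest whole-number ratio:

8:18:1


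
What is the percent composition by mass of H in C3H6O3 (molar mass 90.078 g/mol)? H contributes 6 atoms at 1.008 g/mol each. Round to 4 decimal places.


pct = 100 * (n_elem * M_elem) / M_total
mass_contribution = 6 * 1.008 = 6.048 g/mol
pct = 100 * 6.048 / 90.078
pct = 6.71418104 %, rounded to 4 dp:

6.7142 %


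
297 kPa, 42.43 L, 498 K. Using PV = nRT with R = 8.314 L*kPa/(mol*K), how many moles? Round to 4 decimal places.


PV = nRT, solve for n = PV / (RT).
PV = 297 * 42.43 = 12601.71
RT = 8.314 * 498 = 4140.372
n = 12601.71 / 4140.372
n = 3.04361782 mol, rounded to 4 dp:

3.0436 mol


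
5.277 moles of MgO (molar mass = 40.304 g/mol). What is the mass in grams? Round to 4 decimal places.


mass = n * M
mass = 5.277 * 40.304
mass = 212.684208 g, rounded to 4 dp:

212.6842 g


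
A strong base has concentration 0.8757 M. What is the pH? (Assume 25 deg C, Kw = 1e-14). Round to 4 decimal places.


A strong base dissociates completely, so [OH-] equals the given concentration.
pOH = -log10([OH-]) = -log10(0.8757) = 0.057645
pH = 14 - pOH = 14 - 0.057645
pH = 13.942355, rounded to 4 dp:

13.9424


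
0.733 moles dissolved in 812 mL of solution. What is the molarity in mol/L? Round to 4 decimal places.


Convert volume to liters: V_L = V_mL / 1000.
V_L = 812 / 1000 = 0.812 L
M = n / V_L = 0.733 / 0.812
M = 0.90270936 mol/L, rounded to 4 dp:

0.9027 mol/L


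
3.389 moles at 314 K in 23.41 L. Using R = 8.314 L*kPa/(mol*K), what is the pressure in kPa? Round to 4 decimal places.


PV = nRT, solve for P = nRT / V.
nRT = 3.389 * 8.314 * 314 = 8847.3098
P = 8847.3098 / 23.41
P = 377.92865442 kPa, rounded to 4 dp:

377.9287 kPa


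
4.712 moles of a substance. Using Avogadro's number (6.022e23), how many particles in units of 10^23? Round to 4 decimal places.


N = n * NA, then divide by 1e23 for the requested units.
N / 1e23 = n * 6.022
N / 1e23 = 4.712 * 6.022
N / 1e23 = 28.375664, rounded to 4 dp:

28.3757


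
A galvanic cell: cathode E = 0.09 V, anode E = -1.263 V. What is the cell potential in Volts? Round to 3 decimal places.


Standard cell potential: E_cell = E_cathode - E_anode.
E_cell = 0.09 - (-1.263)
E_cell = 1.353 V, rounded to 3 dp:

1.353 V


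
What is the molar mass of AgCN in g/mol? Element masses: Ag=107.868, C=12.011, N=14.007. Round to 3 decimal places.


M = sum(count * atomic_mass) over atoms.
M = 1*107.868 + 1*12.011 + 1*14.007
M = 107.868 + 12.011 + 14.007
M = 133.886 g/mol, rounded to 3 dp:

133.886 g/mol


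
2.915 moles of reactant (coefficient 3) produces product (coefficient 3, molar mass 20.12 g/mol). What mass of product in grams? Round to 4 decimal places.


Use the coefficient ratio to convert reactant moles to product moles, then multiply by the product's molar mass.
moles_P = moles_R * (coeff_P / coeff_R) = 2.915 * (3/3) = 2.915
mass_P = moles_P * M_P = 2.915 * 20.12
mass_P = 58.6498 g, rounded to 4 dp:

58.6498 g


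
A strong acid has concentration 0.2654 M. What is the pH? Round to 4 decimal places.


A strong acid dissociates completely, so [H+] equals the given concentration.
pH = -log10([H+]) = -log10(0.2654)
pH = 0.57609908, rounded to 4 dp:

0.5761


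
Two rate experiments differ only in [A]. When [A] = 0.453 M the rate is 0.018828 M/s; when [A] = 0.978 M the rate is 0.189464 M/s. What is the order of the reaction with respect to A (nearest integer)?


Rate is proportional to [A]^n, so rate2/rate1 = ([A]2/[A]1)^n. Take logs to solve for n.
rate2/rate1 = 0.189464 / 0.018828 = 10.0629
[A]2/[A]1 = 0.978 / 0.453 = 2.1589
n = ln(10.0629) / ln(2.1589) = 3.0
Nearest integer order:

3


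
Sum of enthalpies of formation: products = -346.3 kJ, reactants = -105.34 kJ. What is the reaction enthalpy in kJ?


dH_rxn = sum(dH_f products) - sum(dH_f reactants)
dH_rxn = -346.3 - (-105.34)
dH_rxn = -240.96 kJ:

-240.96 kJ


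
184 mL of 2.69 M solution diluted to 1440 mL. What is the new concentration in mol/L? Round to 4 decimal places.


Dilution: M1*V1 = M2*V2, solve for M2.
M2 = M1*V1 / V2
M2 = 2.69 * 184 / 1440
M2 = 494.96 / 1440
M2 = 0.34372222 mol/L, rounded to 4 dp:

0.3437 mol/L


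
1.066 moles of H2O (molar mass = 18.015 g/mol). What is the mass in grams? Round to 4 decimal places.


mass = n * M
mass = 1.066 * 18.015
mass = 19.20399 g, rounded to 4 dp:

19.2040 g


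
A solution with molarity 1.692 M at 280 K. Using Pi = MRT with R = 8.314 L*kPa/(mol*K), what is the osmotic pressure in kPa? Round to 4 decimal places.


Osmotic pressure (van't Hoff): Pi = M*R*T.
RT = 8.314 * 280 = 2327.92
Pi = 1.692 * 2327.92
Pi = 3938.84064 kPa, rounded to 4 dp:

3938.8406 kPa


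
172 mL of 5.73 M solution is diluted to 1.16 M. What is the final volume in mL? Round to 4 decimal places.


Dilution: M1*V1 = M2*V2, solve for V2.
V2 = M1*V1 / M2
V2 = 5.73 * 172 / 1.16
V2 = 985.56 / 1.16
V2 = 849.62068966 mL, rounded to 4 dp:

849.6207 mL


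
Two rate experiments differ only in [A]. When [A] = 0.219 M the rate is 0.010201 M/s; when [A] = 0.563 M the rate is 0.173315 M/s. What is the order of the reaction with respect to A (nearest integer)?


Rate is proportional to [A]^n, so rate2/rate1 = ([A]2/[A]1)^n. Take logs to solve for n.
rate2/rate1 = 0.173315 / 0.010201 = 16.99
[A]2/[A]1 = 0.563 / 0.219 = 2.5708
n = ln(16.99) / ln(2.5708) = 3.0
Nearest integer order:

3


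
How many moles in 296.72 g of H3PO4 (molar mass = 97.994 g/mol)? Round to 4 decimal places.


n = mass / M
n = 296.72 / 97.994
n = 3.02794049 mol, rounded to 4 dp:

3.0279 mol


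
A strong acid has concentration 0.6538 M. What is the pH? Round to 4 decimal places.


A strong acid dissociates completely, so [H+] equals the given concentration.
pH = -log10([H+]) = -log10(0.6538)
pH = 0.18455508, rounded to 4 dp:

0.1846


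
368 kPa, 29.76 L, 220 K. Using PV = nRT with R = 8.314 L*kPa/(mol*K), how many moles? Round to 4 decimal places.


PV = nRT, solve for n = PV / (RT).
PV = 368 * 29.76 = 10951.68
RT = 8.314 * 220 = 1829.08
n = 10951.68 / 1829.08
n = 5.98753472 mol, rounded to 4 dp:

5.9875 mol


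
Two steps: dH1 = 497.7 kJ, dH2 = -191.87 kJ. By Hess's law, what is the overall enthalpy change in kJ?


Hess's law: enthalpy is a state function, so add the step enthalpies.
dH_total = dH1 + dH2 = 497.7 + (-191.87)
dH_total = 305.83 kJ:

305.83 kJ


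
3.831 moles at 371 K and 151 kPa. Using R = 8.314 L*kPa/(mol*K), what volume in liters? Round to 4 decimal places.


PV = nRT, solve for V = nRT / P.
nRT = 3.831 * 8.314 * 371 = 11816.6965
V = 11816.6965 / 151
V = 78.25626821 L, rounded to 4 dp:

78.2563 L


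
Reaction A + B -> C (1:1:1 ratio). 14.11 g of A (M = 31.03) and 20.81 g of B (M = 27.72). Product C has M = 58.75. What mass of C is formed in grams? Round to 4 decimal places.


Find moles of each reactant; the smaller value is the limiting reagent in a 1:1:1 reaction, so moles_C equals moles of the limiter.
n_A = mass_A / M_A = 14.11 / 31.03 = 0.454721 mol
n_B = mass_B / M_B = 20.81 / 27.72 = 0.750722 mol
Limiting reagent: A (smaller), n_limiting = 0.454721 mol
mass_C = n_limiting * M_C = 0.454721 * 58.75
mass_C = 26.71485875 g, rounded to 4 dp:

26.7149 g


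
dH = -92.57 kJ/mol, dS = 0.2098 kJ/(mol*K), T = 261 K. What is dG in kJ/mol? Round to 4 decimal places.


Gibbs: dG = dH - T*dS (consistent units, dS already in kJ/(mol*K)).
T*dS = 261 * 0.2098 = 54.7578
dG = -92.57 - (54.7578)
dG = -147.3278 kJ/mol, rounded to 4 dp:

-147.3278 kJ/mol


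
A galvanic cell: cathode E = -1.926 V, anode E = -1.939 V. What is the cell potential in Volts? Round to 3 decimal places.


Standard cell potential: E_cell = E_cathode - E_anode.
E_cell = -1.926 - (-1.939)
E_cell = 0.013 V, rounded to 3 dp:

0.013 V


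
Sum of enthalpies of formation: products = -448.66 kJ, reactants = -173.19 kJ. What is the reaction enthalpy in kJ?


dH_rxn = sum(dH_f products) - sum(dH_f reactants)
dH_rxn = -448.66 - (-173.19)
dH_rxn = -275.47 kJ:

-275.47 kJ


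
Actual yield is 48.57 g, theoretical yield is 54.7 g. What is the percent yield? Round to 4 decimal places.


% yield = 100 * actual / theoretical
% yield = 100 * 48.57 / 54.7
% yield = 88.79341865 %, rounded to 4 dp:

88.7934 %


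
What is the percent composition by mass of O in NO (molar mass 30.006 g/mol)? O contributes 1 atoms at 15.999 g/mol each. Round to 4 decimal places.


pct = 100 * (n_elem * M_elem) / M_total
mass_contribution = 1 * 15.999 = 15.999 g/mol
pct = 100 * 15.999 / 30.006
pct = 53.31933613 %, rounded to 4 dp:

53.3193 %


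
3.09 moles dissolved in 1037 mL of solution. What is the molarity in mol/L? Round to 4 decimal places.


Convert volume to liters: V_L = V_mL / 1000.
V_L = 1037 / 1000 = 1.037 L
M = n / V_L = 3.09 / 1.037
M = 2.97974928 mol/L, rounded to 4 dp:

2.9797 mol/L


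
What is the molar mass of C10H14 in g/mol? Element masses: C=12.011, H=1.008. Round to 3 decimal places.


M = sum(count * atomic_mass) over atoms.
M = 10*12.011 + 14*1.008
M = 120.11 + 14.112
M = 134.222 g/mol, rounded to 3 dp:

134.222 g/mol


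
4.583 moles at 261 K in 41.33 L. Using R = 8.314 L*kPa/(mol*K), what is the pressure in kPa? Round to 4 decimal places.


PV = nRT, solve for P = nRT / V.
nRT = 4.583 * 8.314 * 261 = 9944.8992
P = 9944.8992 / 41.33
P = 240.62180498 kPa, rounded to 4 dp:

240.6218 kPa


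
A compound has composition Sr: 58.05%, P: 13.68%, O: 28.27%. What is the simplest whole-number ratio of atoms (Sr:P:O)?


Assume 100 g of compound, divide each mass% by atomic mass to get moles, then normalize by the smallest to get a raw atom ratio.
Moles per 100 g: Sr: 58.05/87.62 = 0.6625, P: 13.68/30.974 = 0.4417, O: 28.27/15.999 = 1.767
Raw ratio (divide by min = 0.4417): Sr: 1.5, P: 1.0, O: 4.001
Multiply by 2 to clear fractions: Sr: 3.0 ~= 3, P: 2.0 ~= 2, O: 8.002 ~= 8
Reduce by GCD to get the simplest whole-number ratio:

3:2:8


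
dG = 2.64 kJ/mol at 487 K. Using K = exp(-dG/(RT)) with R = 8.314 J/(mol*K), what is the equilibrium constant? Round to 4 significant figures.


dG is in kJ/mol; multiply by 1000 to match R in J/(mol*K).
RT = 8.314 * 487 = 4048.918 J/mol
exponent = -dG*1000 / (RT) = -(2.64*1000) / 4048.918 = -0.65202605
K = exp(-0.65202605)
K = 0.52098916, rounded to 4 significant figures:

0.5210


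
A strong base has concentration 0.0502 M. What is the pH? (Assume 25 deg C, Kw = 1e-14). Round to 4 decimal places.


A strong base dissociates completely, so [OH-] equals the given concentration.
pOH = -log10([OH-]) = -log10(0.0502) = 1.299296
pH = 14 - pOH = 14 - 1.299296
pH = 12.700704, rounded to 4 dp:

12.7007


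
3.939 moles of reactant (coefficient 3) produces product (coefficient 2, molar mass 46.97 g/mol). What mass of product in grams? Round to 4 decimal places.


Use the coefficient ratio to convert reactant moles to product moles, then multiply by the product's molar mass.
moles_P = moles_R * (coeff_P / coeff_R) = 3.939 * (2/3) = 2.626
mass_P = moles_P * M_P = 2.626 * 46.97
mass_P = 123.34322 g, rounded to 4 dp:

123.3432 g


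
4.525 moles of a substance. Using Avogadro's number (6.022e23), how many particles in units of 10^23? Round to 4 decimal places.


N = n * NA, then divide by 1e23 for the requested units.
N / 1e23 = n * 6.022
N / 1e23 = 4.525 * 6.022
N / 1e23 = 27.24955, rounded to 4 dp:

27.2496


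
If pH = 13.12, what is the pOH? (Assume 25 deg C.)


At 25 deg C, pH + pOH = 14.
pOH = 14 - pH = 14 - 13.12
pOH = 0.88:

0.88


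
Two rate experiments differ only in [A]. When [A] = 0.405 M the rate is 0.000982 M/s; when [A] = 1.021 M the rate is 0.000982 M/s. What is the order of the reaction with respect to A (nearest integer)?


Rate is proportional to [A]^n, so rate2/rate1 = ([A]2/[A]1)^n. Take logs to solve for n.
rate2/rate1 = 0.000982 / 0.000982 = 1.0
[A]2/[A]1 = 1.021 / 0.405 = 2.521
n = ln(1.0) / ln(2.521) = 0.0
Nearest integer order:

0
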